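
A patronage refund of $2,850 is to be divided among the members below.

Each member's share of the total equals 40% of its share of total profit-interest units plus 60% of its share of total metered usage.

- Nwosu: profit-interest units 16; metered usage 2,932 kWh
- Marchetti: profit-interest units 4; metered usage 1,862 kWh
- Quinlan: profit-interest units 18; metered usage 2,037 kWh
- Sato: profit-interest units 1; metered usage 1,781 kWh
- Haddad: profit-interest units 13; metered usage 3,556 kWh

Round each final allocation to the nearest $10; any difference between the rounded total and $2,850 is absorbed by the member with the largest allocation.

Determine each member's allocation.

Totals — profit-interest units 52, metered usage 12,168.
Blended shares (40% profit-interest units + 60% metered usage): Nwosu 0.2677; Marchetti 0.1226; Quinlan 0.2389; Sato 0.0955; Haddad 0.2753.
Pro-rata amounts: Nwosu 762.81; Marchetti 349.36; Quinlan 680.88; Sato 272.21; Haddad 784.73.
Rounded to nearest $10: Nwosu $760; Marchetti $350; Quinlan $680; Sato $270; Haddad $780. Sum = $2,840.
Difference $2,850 − $2,840 = +$10 applied to largest allocation (Haddad): Haddad becomes $790.

Nwosu: $760 · Marchetti: $350 · Quinlan: $680 · Sato: $270 · Haddad: $790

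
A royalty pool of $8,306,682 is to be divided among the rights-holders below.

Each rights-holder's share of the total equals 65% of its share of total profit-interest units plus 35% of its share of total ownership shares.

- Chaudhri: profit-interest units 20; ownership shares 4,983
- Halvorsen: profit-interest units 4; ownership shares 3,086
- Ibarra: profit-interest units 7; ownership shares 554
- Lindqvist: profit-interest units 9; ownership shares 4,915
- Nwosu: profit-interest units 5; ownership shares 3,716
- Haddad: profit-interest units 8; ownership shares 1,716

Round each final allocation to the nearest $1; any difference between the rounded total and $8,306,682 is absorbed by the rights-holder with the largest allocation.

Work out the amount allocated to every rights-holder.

Chaudhri: $2,801,182; Halvorsen: $880,457; Ibarra: $798,027; Lindqvist: $1,670,142; Nwosu: $1,078,885; Haddad: $1,077,989

Profit-interest units total 53; ownership shares total 18,970.
Composite weights (65% profit-interest units + 35% ownership shares): Chaudhri 0.3372; Halvorsen 0.1060; Ibarra 0.0961; Lindqvist 0.2011; Nwosu 0.1299; Haddad 0.1298.
Pro-rata amounts: Chaudhri 2,801,181.70; Halvorsen 880,457.40; Ibarra 798,026.75; Lindqvist 1,670,141.61; Nwosu 1,078,885.48; Haddad 1,077,989.06.
At nearest $1: Chaudhri $2,801,182; Halvorsen $880,457; Ibarra $798,027; Lindqvist $1,670,142; Nwosu $1,078,885; Haddad $1,077,989. Sum = $8,306,682.
No rounding difference to absorb.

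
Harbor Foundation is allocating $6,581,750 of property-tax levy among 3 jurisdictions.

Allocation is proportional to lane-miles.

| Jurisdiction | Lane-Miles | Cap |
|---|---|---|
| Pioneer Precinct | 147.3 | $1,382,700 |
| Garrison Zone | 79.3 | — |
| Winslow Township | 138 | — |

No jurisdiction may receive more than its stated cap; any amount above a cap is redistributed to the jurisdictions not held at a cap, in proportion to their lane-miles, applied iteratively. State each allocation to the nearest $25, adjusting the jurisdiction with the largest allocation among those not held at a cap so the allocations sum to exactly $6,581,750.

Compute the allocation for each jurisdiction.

Pioneer Precinct: $1,382,700; Garrison Zone: $1,897,300; Winslow Township: $3,301,750

Sum of lane-miles: 364.6.
Pro-rata shares before constraints: Pioneer Precinct 2,659,055.88; Garrison Zone 1,431,521.60; Winslow Township 2,491,172.52.
Capped: Pioneer Precinct ($1,382,700); remaining pool $5,199,050 reallocated over remaining lane-miles 217.3.
Remaining shares: Garrison Zone 1,897,306.33 → $1,897,300; Winslow Township 3,301,743.67 → $3,301,750.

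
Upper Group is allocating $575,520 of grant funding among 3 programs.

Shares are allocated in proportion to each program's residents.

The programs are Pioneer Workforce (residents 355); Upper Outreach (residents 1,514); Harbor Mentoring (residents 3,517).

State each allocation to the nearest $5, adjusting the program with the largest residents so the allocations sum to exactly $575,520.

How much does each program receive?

Pioneer Workforce: $37,935 · Upper Outreach: $161,780 · Harbor Mentoring: $375,805

Combined residents = 5,386.
Pro-rata amounts: Pioneer Workforce 355/5,386 × $575,520 = 37,933.46; Upper Outreach 1,514/5,386 × $575,520 = 161,778.18; Harbor Mentoring 3,517/5,386 × $575,520 = 375,808.36.
After rounding ($5): Pioneer Workforce $37,935; Upper Outreach $161,780; Harbor Mentoring $375,810. Sum = $575,525.
Difference $575,520 − $575,525 = −$5 applied to largest residents (Harbor Mentoring): Harbor Mentoring becomes $375,805.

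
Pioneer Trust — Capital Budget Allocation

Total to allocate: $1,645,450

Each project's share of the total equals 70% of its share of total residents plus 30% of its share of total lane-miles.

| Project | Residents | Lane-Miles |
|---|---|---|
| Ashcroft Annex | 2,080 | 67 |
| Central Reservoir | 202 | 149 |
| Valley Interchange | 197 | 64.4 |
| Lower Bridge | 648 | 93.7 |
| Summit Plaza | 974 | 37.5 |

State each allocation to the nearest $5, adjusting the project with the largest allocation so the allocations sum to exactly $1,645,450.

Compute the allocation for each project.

Totals — residents 4,101, lane-miles 411.6.
Combined weights (70% residents + 30% lane-miles): Ashcroft Annex 0.4039; Central Reservoir 0.1431; Valley Interchange 0.0806; Lower Bridge 0.1789; Summit Plaza 0.1936.
Pro-rata amounts: Ashcroft Annex 664,546.54; Central Reservoir 235,430.95; Valley Interchange 132,565.22; Lower Bridge 294,373.69; Summit Plaza 318,533.61.
At nearest $5: Ashcroft Annex $664,545; Central Reservoir $235,430; Valley Interchange $132,565; Lower Bridge $294,375; Summit Plaza $318,535. Sum = $1,645,450.
Rounded total matches; no reconciliation needed.

Ashcroft Annex: $664,545 | Central Reservoir: $235,430 | Valley Interchange: $132,565 | Lower Bridge: $294,375 | Summit Plaza: $318,535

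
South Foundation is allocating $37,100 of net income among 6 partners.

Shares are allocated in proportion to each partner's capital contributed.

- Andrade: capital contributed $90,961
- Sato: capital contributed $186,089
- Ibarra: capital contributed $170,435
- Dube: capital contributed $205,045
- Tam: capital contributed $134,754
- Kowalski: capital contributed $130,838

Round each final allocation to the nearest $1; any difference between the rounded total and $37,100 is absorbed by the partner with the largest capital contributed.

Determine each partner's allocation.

Total capital contributed = 90,961 + 186,089 + 170,435 + 205,045 + 134,754 + 130,838 = 918,122.
Unrounded shares: Andrade 3,675.60; Sato 7,519.59; Ibarra 6,887.04; Dube 8,285.58; Tam 5,445.22; Kowalski 5,286.98.
Rounded to nearest $1: Andrade $3,676; Sato $7,520; Ibarra $6,887; Dube $8,286; Tam $5,445; Kowalski $5,287. Sum = $37,101.
Difference $37,100 − $37,101 = −$1 applied to largest capital contributed (Dube): Dube becomes $8,285.

Andrade: $3,676 · Sato: $7,520 · Ibarra: $6,887 · Dube: $8,285 · Tam: $5,445 · Kowalski: $5,287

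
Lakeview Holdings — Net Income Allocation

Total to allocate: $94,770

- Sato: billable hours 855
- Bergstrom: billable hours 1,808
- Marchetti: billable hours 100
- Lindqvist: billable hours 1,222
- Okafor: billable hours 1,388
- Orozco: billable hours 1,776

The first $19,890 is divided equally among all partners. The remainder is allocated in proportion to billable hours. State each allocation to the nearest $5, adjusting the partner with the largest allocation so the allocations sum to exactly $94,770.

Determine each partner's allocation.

First tranche $19,890 split equally: $3,315 each.
Remainder $74,880 by billable hours (total 7,149): Sato 8,955.43 → $8,955; Bergstrom 18,937.34 → $18,935; Marchetti 1,047.42 → $1,045; Lindqvist 12,799.46 → $12,800; Okafor 14,538.18 → $14,540; Orozco 18,602.17 → $18,600.
Rounding difference +$5 on remainder applied to Bergstrom.
Totals: Sato $3,315 + $8,955 = $12,270; Bergstrom $3,315 + $18,940 = $22,255; Marchetti $3,315 + $1,045 = $4,360; Lindqvist $3,315 + $12,800 = $16,115; Okafor $3,315 + $14,540 = $17,855; Orozco $3,315 + $18,600 = $21,915.

Sato: $12,270 · Bergstrom: $22,255 · Marchetti: $4,360 · Lindqvist: $16,115 · Okafor: $17,855 · Orozco: $21,915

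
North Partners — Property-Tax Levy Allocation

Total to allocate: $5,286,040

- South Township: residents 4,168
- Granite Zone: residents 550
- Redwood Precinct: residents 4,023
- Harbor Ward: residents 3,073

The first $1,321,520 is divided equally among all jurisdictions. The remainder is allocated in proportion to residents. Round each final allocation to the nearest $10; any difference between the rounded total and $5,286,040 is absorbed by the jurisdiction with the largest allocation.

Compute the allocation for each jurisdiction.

First tranche $1,321,520 split equally: $330,380 each.
Remainder $3,964,520 by residents (total 11,814): South Township 1,398,689.64 → $1,398,690; Granite Zone 184,567.97 → $184,570; Redwood Precinct 1,350,030.81 → $1,350,030; Harbor Ward 1,031,231.59 → $1,031,230.
Totals: South Township $330,380 + $1,398,690 = $1,729,070; Granite Zone $330,380 + $184,570 = $514,950; Redwood Precinct $330,380 + $1,350,030 = $1,680,410; Harbor Ward $330,380 + $1,031,230 = $1,361,610.

South Township: $1,729,070 | Granite Zone: $514,950 | Redwood Precinct: $1,680,410 | Harbor Ward: $1,361,610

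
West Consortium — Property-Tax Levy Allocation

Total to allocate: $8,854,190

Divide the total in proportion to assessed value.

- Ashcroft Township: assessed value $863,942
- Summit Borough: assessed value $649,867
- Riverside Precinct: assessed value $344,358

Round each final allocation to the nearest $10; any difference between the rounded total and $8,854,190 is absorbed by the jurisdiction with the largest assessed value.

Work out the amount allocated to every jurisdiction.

Sum of assessed value: 1,858,167.
Raw shares: Ashcroft Township 863,942/1,858,167 × $8,854,190 = 4,116,694.90; Summit Borough 649,867/1,858,167 × $8,854,190 = 3,096,624.73; Riverside Precinct 344,358/1,858,167 × $8,854,190 = 1,640,870.36.
After rounding ($10): Ashcroft Township $4,116,690; Summit Borough $3,096,620; Riverside Precinct $1,640,870. Sum = $8,854,180.
Difference $8,854,190 − $8,854,180 = +$10 applied to largest assessed value (Ashcroft Township): Ashcroft Township becomes $4,116,700.

Ashcroft Township: $4,116,700; Summit Borough: $3,096,620; Riverside Precinct: $1,640,870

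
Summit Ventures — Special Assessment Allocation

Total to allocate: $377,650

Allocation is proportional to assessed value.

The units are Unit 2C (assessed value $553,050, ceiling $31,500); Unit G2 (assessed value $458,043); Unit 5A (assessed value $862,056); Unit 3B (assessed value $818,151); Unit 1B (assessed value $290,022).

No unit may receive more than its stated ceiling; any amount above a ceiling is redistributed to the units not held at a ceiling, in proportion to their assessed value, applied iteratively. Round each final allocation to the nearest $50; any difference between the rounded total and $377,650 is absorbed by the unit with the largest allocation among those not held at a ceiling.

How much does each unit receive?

Total assessed value = 2,981,322.
Pro-rata shares before constraints: Unit 2C 70,055.95; Unit G2 58,021.22; Unit 5A 109,198.35; Unit 3B 103,636.82; Unit 1B 36,737.66.
Held at cap: Unit 2C ($31,500); balance $346,150 reallocated over remaining assessed value 2,428,272.
Shares after redistribution: Unit G2 65,294.00 → $65,300; Unit 5A 122,886.02 → $122,900; Unit 3B 116,627.37 → $116,650; Unit 1B 41,342.62 → $41,350.
Rounding difference −$50 applied to Unit 5A → $122,850.

Unit 2C: $31,500; Unit G2: $65,300; Unit 5A: $122,850; Unit 3B: $116,650; Unit 1B: $41,350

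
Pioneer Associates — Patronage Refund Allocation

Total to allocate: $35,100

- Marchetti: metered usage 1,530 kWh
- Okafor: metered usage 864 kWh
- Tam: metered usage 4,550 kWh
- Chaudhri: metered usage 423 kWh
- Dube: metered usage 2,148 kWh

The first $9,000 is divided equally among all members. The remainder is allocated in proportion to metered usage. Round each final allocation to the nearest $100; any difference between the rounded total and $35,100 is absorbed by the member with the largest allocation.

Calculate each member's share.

Marchetti: $6,000 | Okafor: $4,200 | Tam: $14,200 | Chaudhri: $3,000 | Dube: $7,700

$9,000 shared equally gives $1,800 per member.
Remainder $26,100 by metered usage (total 9,515): Marchetti 4,196.85 → $4,200; Okafor 2,369.98 → $2,400; Tam 12,480.82 → $12,500; Chaudhri 1,160.30 → $1,200; Dube 5,892.04 → $5,900.
Rounding difference −$100 on remainder applied to Tam.
Totals: Marchetti $1,800 + $4,200 = $6,000; Okafor $1,800 + $2,400 = $4,200; Tam $1,800 + $12,400 = $14,200; Chaudhri $1,800 + $1,200 = $3,000; Dube $1,800 + $5,900 = $7,700.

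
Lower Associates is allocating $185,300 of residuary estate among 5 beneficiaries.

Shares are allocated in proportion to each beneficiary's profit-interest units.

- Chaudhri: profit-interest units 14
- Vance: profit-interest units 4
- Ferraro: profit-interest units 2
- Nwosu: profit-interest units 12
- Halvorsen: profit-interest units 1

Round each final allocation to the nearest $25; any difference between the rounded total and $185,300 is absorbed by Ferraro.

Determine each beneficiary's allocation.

Chaudhri: $78,600 | Vance: $22,450 | Ferraro: $11,250 | Nwosu: $67,375 | Halvorsen: $5,625

Sum of profit-interest units: 33.
Pro-rata amounts: Chaudhri 14/33 × $185,300 = 78,612.12; Vance 4/33 × $185,300 = 22,460.61; Ferraro 2/33 × $185,300 = 11,230.30; Nwosu 12/33 × $185,300 = 67,381.82; Halvorsen 1/33 × $185,300 = 5,615.15.
Rounded to nearest $25: Chaudhri $78,600; Vance $22,450; Ferraro $11,225; Nwosu $67,375; Halvorsen $5,625. Sum = $185,275.
Difference $185,300 − $185,275 = +$25 applied to Ferraro: Ferraro becomes $11,250.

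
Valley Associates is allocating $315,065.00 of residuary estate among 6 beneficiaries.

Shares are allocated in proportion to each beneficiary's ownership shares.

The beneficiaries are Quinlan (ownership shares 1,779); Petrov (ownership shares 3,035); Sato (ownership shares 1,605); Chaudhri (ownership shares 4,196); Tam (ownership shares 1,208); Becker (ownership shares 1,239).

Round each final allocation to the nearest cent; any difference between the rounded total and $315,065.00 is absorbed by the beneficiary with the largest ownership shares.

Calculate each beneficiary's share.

Quinlan: $42,910.78; Petrov: $73,206.42; Sato: $38,713.77; Chaudhri: $101,210.60; Tam: $29,137.84; Becker: $29,885.59

Ownership shares total: 1,779 + 3,035 + 1,605 + 4,196 + 1,208 + 1,239 = 13,062.
Pro-rata amounts: Quinlan 42,910.7820; Petrov 73,206.4213; Sato 38,713.7747; Chaudhri 101,210.5910; Tam 29,137.8441; Becker 29,885.5868.
Rounded to nearest cent: Quinlan $42,910.78; Petrov $73,206.42; Sato $38,713.77; Chaudhri $101,210.59; Tam $29,137.84; Becker $29,885.59. Sum = $315,064.99.
Difference $315,065.00 − $315,064.99 = +$0.01 applied to largest ownership shares (Chaudhri): Chaudhri becomes $101,210.60.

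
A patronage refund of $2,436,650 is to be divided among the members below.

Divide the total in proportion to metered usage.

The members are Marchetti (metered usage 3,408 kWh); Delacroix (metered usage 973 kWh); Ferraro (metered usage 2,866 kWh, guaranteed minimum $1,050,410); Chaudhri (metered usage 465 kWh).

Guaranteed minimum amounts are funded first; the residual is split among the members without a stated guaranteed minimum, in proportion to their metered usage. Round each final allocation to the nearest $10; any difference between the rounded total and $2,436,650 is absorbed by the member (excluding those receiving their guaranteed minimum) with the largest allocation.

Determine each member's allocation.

Fund the minimums — Ferraro $1,050,410. Remaining pool $1,386,240.
Remaining pool split over remaining metered usage 4,846: Marchetti 974,887.73 → $974,890; Delacroix 278,335.02 → $278,340; Chaudhri 133,017.25 → $133,020.
Rounding difference −$10 applied to Marchetti → $974,880.

Marchetti: $974,880; Delacroix: $278,340; Ferraro: $1,050,410; Chaudhri: $133,020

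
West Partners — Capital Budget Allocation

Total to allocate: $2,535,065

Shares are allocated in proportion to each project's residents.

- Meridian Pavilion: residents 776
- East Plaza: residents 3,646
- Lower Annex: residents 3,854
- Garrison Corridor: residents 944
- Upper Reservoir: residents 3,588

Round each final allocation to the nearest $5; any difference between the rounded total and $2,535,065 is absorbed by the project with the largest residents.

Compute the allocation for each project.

Total residents = 12,808.
Proportional shares: Meridian Pavilion 776/12,808 × $2,535,065 = 153,592.32; East Plaza 3,646/12,808 × $2,535,065 = 721,646.39; Lower Annex 3,854/12,808 × $2,535,065 = 762,815.47; Garrison Corridor 944/12,808 × $2,535,065 = 186,844.27; Upper Reservoir 3,588/12,808 × $2,535,065 = 710,166.55.
At nearest $5: Meridian Pavilion $153,590; East Plaza $721,645; Lower Annex $762,815; Garrison Corridor $186,845; Upper Reservoir $710,165. Sum = $2,535,060.
Difference $2,535,065 − $2,535,060 = +$5 applied to largest residents (Lower Annex): Lower Annex becomes $762,820.

Meridian Pavilion: $153,590; East Plaza: $721,645; Lower Annex: $762,820; Garrison Corridor: $186,845; Upper Reservoir: $710,165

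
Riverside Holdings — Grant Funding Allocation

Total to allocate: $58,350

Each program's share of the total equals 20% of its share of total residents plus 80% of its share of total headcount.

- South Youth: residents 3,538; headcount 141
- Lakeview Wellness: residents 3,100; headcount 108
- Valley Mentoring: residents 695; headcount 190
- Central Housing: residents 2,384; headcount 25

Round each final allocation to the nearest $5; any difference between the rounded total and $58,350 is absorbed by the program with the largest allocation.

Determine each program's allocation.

Totals — residents 9,717, headcount 464.
Combined weights (20% residents + 80% headcount): South Youth 0.3159; Lakeview Wellness 0.2500; Valley Mentoring 0.3419; Central Housing 0.0922.
Raw shares: South Youth 18,434.18; Lakeview Wellness 14,588.24; Valley Mentoring 19,949.34; Central Housing 5,378.24.
At nearest $5: South Youth $18,435; Lakeview Wellness $14,590; Valley Mentoring $19,950; Central Housing $5,380. Sum = $58,355.
Difference $58,350 − $58,355 = −$5 applied to largest allocation (Valley Mentoring): Valley Mentoring becomes $19,945.

South Youth: $18,435 · Lakeview Wellness: $14,590 · Valley Mentoring: $19,945 · Central Housing: $5,380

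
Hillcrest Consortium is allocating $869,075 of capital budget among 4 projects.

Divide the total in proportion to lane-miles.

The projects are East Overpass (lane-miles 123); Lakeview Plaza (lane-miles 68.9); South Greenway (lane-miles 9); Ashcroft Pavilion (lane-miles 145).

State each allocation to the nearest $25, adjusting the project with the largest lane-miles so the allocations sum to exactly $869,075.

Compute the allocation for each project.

Sum of lane-miles: 345.9.
Pro-rata amounts: East Overpass 123/345.9 × $869,075 = 309,037.94; Lakeview Plaza 68.9/345.9 × $869,075 = 173,111.50; South Greenway 9/345.9 × $869,075 = 22,612.53; Ashcroft Pavilion 145/345.9 × $869,075 = 364,313.02.
After rounding ($25): East Overpass $309,050; Lakeview Plaza $173,100; South Greenway $22,625; Ashcroft Pavilion $364,325. Sum = $869,100.
Difference $869,075 − $869,100 = −$25 applied to largest lane-miles (Ashcroft Pavilion): Ashcroft Pavilion becomes $364,300.

East Overpass: $309,050 | Lakeview Plaza: $173,100 | South Greenway: $22,625 | Ashcroft Pavilion: $364,300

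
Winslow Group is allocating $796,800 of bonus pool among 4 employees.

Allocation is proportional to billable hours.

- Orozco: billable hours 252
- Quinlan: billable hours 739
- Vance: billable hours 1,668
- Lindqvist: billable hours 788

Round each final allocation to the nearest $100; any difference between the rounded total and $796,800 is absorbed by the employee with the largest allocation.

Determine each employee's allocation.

Orozco: $58,300 | Quinlan: $170,800 | Vance: $385,500 | Lindqvist: $182,200

Billable hours total: 3,447.
Raw shares: Orozco 252/3,447 × $796,800 = 58,251.70; Quinlan 739/3,447 × $796,800 = 170,825.41; Vance 1,668/3,447 × $796,800 = 385,570.76; Lindqvist 788/3,447 × $796,800 = 182,152.13.
Rounded to nearest $100: Orozco $58,300; Quinlan $170,800; Vance $385,600; Lindqvist $182,200. Sum = $796,900.
Difference $796,800 − $796,900 = −$100 applied to largest allocation (Vance): Vance becomes $385,500.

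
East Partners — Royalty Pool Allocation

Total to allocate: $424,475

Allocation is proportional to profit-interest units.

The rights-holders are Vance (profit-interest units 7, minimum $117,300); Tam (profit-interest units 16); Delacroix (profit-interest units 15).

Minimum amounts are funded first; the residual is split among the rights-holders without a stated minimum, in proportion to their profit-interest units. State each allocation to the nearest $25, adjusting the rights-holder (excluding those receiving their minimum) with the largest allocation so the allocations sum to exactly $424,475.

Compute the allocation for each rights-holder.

Vance: $117,300 · Tam: $158,550 · Delacroix: $148,625

Guaranteed amounts: Vance $117,300. Remaining pool $307,175.
Remaining pool split over remaining profit-interest units 31: Tam 158,541.94 → $158,550; Delacroix 148,633.06 → $148,625.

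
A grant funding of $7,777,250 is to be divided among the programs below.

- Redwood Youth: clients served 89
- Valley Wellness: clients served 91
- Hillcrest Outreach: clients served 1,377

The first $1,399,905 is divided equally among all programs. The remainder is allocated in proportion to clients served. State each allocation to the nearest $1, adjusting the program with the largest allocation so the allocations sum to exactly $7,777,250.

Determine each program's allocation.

First tranche $1,399,905 split equally: $466,635 each.
Remainder $6,377,345 by clients served (total 1,557): Redwood Youth 364,536.74 → $364,537; Valley Wellness 372,728.58 → $372,729; Hillcrest Outreach 5,640,079.68 → $5,640,080.
Rounding difference −$1 on remainder applied to Hillcrest Outreach.
Totals: Redwood Youth $466,635 + $364,537 = $831,172; Valley Wellness $466,635 + $372,729 = $839,364; Hillcrest Outreach $466,635 + $5,640,079 = $6,106,714.

Redwood Youth: $831,172 · Valley Wellness: $839,364 · Hillcrest Outreach: $6,106,714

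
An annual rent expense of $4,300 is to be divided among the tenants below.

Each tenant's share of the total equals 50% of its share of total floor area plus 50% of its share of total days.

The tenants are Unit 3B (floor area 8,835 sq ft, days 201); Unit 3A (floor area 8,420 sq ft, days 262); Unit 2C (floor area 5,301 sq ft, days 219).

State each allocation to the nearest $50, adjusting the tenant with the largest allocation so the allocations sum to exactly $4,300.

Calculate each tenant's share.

Unit 3B: $1,500 · Unit 3A: $1,600 · Unit 2C: $1,200

Floor area total 22,556; days total 682.
Composite weights (50% floor area + 50% days): Unit 3B 0.3432; Unit 3A 0.3787; Unit 2C 0.2781.
Proportional shares: Unit 3B 1,475.79; Unit 3A 1,628.53; Unit 2C 1,195.68.
At nearest $50: Unit 3B $1,500; Unit 3A $1,650; Unit 2C $1,200. Sum = $4,350.
Difference $4,300 − $4,350 = −$50 applied to largest allocation (Unit 3A): Unit 3A becomes $1,600.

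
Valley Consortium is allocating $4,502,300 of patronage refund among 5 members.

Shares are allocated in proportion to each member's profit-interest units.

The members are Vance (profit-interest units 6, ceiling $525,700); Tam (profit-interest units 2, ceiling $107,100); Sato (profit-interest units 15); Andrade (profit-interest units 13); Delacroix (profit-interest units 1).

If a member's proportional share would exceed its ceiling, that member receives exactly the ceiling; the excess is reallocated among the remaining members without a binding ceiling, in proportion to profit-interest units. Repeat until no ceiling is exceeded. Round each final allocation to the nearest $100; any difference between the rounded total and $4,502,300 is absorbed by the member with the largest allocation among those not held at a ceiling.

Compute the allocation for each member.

Total profit-interest units = 37.
Proportional shares (ignoring caps): Vance 730,102.70; Tam 243,367.57; Sato 1,825,256.76; Andrade 1,581,889.19; Delacroix 121,683.78.
Capped: Vance ($525,700), Tam ($107,100); residual $3,869,500 reallocated over remaining profit-interest units 29.
Redistributed shares: Sato 2,001,465.52 → $2,001,500; Andrade 1,734,603.45 → $1,734,600; Delacroix 133,431.03 → $133,400.

Vance: $525,700 | Tam: $107,100 | Sato: $2,001,500 | Andrade: $1,734,600 | Delacroix: $133,400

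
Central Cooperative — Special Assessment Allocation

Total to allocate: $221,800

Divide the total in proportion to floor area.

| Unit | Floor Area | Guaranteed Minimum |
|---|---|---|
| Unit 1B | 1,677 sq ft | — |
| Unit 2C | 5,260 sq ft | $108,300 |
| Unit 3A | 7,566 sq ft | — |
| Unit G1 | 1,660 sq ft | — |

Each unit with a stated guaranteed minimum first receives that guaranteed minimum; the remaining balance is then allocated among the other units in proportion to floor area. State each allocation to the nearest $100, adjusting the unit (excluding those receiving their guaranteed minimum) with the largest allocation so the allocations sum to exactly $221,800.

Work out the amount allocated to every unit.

Minimums first: Unit 2C $108,300. Remaining pool $113,500.
Remaining pool split over remaining floor area 10,903: Unit 1B 17,457.53 → $17,500; Unit 3A 78,761.90 → $78,800; Unit G1 17,280.56 → $17,300.
Rounding difference −$100 applied to Unit 3A → $78,700.

Unit 1B: $17,500 · Unit 2C: $108,300 · Unit 3A: $78,700 · Unit G1: $17,300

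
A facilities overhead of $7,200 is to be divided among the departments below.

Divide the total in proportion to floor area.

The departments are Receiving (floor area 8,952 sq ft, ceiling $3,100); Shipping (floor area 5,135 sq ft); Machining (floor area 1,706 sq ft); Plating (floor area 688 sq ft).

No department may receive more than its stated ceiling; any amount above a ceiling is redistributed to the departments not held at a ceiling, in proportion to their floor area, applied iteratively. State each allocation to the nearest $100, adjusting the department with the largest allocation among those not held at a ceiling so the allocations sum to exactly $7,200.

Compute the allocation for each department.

Receiving: $3,100 · Shipping: $2,800 · Machining: $900 · Plating: $400

Total floor area = 16,481.
Unconstrained shares: Receiving 3,910.83; Shipping 2,243.31; Machining 745.29; Plating 300.56.
Capped: Receiving ($3,100); residual $4,100 reallocated over remaining floor area 7,529.
Remaining shares: Shipping 2,796.32 → $2,800; Machining 929.02 → $900; Plating 374.66 → $400.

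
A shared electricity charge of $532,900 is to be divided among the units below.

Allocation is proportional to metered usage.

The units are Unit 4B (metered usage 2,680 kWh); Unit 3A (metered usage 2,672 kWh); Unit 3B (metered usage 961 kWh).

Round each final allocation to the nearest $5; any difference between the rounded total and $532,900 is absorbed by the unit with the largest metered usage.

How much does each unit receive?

Total metered usage = 6,313.
Raw shares: Unit 4B 2,680/6,313 × $532,900 = 226,227.15; Unit 3A 2,672/6,313 × $532,900 = 225,551.85; Unit 3B 961/6,313 × $532,900 = 81,121.00.
After rounding ($5): Unit 4B $226,225; Unit 3A $225,550; Unit 3B $81,120. Sum = $532,895.
Difference $532,900 − $532,895 = +$5 applied to largest metered usage (Unit 4B): Unit 4B becomes $226,230.

Unit 4B: $226,230 | Unit 3A: $225,550 | Unit 3B: $81,120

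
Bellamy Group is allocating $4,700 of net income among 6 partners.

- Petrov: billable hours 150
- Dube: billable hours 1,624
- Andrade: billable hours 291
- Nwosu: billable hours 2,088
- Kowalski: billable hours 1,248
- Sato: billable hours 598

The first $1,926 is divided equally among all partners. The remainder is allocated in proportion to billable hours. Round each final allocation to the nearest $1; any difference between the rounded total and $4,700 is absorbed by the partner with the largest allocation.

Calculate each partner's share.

Petrov: $390 · Dube: $1,072 · Andrade: $456 · Nwosu: $1,286 · Kowalski: $898 · Sato: $598

$1,926 shared equally gives $321 per partner.
Remainder $2,774 by billable hours (total 5,999): Petrov 69.36 → $69; Dube 750.95 → $751; Andrade 134.56 → $135; Nwosu 965.51 → $966; Kowalski 577.09 → $577; Sato 276.52 → $277.
Rounding difference −$1 on remainder applied to Nwosu.
Totals: Petrov $321 + $69 = $390; Dube $321 + $751 = $1,072; Andrade $321 + $135 = $456; Nwosu $321 + $965 = $1,286; Kowalski $321 + $577 = $898; Sato $321 + $277 = $598.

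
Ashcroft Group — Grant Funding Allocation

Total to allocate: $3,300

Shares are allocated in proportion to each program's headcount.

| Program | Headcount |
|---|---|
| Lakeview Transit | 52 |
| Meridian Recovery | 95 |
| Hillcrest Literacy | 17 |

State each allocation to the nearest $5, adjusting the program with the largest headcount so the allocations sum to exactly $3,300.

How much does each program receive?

Combined headcount = 164.
Unrounded shares: Lakeview Transit 52/164 × $3,300 = 1,046.34; Meridian Recovery 95/164 × $3,300 = 1,911.59; Hillcrest Literacy 17/164 × $3,300 = 342.07.
Rounded to nearest $5: Lakeview Transit $1,045; Meridian Recovery $1,910; Hillcrest Literacy $340. Sum = $3,295.
Difference $3,300 − $3,295 = +$5 applied to largest headcount (Meridian Recovery): Meridian Recovery becomes $1,915.

Lakeview Transit: $1,045; Meridian Recovery: $1,915; Hillcrest Literacy: $340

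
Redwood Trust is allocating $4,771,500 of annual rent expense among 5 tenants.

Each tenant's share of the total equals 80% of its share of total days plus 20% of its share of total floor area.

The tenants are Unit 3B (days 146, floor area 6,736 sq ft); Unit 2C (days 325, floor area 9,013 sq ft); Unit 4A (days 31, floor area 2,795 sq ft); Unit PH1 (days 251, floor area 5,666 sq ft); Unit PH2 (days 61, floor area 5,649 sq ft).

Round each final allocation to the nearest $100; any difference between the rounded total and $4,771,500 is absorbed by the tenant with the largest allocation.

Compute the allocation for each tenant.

Days total 814; floor area total 29,859.
Combined weights (80% days + 20% floor area): Unit 3B 0.1886; Unit 2C 0.3798; Unit 4A 0.0492; Unit PH1 0.2846; Unit PH2 0.0978.
Raw shares: Unit 3B 899,941.49; Unit 2C 1,812,123.74; Unit 4A 234,701.28; Unit PH1 1,358,134.72; Unit PH2 466,598.77.
Rounded to nearest $100: Unit 3B $899,900; Unit 2C $1,812,100; Unit 4A $234,700; Unit PH1 $1,358,100; Unit PH2 $466,600. Sum = $4,771,400.
Difference $4,771,500 − $4,771,400 = +$100 applied to largest allocation (Unit 2C): Unit 2C becomes $1,812,200.

Unit 3B: $899,900 · Unit 2C: $1,812,200 · Unit 4A: $234,700 · Unit PH1: $1,358,100 · Unit PH2: $466,600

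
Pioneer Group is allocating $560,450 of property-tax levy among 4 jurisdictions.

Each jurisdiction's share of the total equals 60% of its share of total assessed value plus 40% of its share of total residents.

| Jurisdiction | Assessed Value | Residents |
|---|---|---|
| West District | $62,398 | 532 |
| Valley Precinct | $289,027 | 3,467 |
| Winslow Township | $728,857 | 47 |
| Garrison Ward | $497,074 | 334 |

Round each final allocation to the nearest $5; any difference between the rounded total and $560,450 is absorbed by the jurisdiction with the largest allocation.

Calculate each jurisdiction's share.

West District: $40,530 · Valley Precinct: $239,065 · Winslow Township: $157,790 · Garrison Ward: $123,065

Assessed value total 1,577,356; residents total 4,380.
Blended shares (60% assessed value + 40% residents): West District 0.0723; Valley Precinct 0.4266; Winslow Township 0.2815; Garrison Ward 0.2196.
Pro-rata amounts: West District 40,531.54; Valley Precinct 239,066.71; Winslow Township 157,787.59; Garrison Ward 123,064.15.
Rounded to nearest $5: West District $40,530; Valley Precinct $239,065; Winslow Township $157,790; Garrison Ward $123,065. Sum = $560,450.
Rounded total matches; no reconciliation needed.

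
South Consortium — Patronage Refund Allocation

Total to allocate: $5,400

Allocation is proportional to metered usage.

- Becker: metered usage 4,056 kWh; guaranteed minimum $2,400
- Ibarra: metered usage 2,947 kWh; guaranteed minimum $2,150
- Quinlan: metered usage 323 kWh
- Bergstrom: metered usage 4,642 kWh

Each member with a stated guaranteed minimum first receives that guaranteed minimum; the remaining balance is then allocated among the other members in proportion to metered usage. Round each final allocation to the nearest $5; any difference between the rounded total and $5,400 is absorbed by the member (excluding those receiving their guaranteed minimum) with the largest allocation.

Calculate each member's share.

Becker: $2,400 | Ibarra: $2,150 | Quinlan: $55 | Bergstrom: $795

Fund the minimums — Becker $2,400; Ibarra $2,150. Remaining pool $850.
Remaining pool split over remaining metered usage 4,965: Quinlan 55.30 → $55; Bergstrom 794.70 → $795.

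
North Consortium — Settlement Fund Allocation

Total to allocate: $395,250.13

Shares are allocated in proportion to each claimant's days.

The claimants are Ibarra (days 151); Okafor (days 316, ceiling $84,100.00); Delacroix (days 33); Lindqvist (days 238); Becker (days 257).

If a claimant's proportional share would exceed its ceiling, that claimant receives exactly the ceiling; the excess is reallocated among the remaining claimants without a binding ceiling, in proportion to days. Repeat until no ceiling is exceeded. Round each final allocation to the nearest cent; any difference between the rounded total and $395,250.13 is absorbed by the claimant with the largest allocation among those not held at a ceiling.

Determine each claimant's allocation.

Ibarra: $69,195.39; Okafor: $84,100.00; Delacroix: $15,122.17; Lindqvist: $109,062.93; Becker: $117,769.64

Sum of days: 995.
Unconstrained shares: Ibarra 59,982.6830; Okafor 125,526.6745; Delacroix 13,108.7983; Lindqvist 94,542.2422; Becker 102,089.7321.
Held at cap: Okafor ($84,100.00); balance $311,150.13 reallocated over remaining days 679.
Redistributed shares: Ibarra 69,195.3897 → $69,195.39; Delacroix 15,122.1713 → $15,122.17; Lindqvist 109,062.9322 → $109,062.93; Becker 117,769.6368 → $117,769.64.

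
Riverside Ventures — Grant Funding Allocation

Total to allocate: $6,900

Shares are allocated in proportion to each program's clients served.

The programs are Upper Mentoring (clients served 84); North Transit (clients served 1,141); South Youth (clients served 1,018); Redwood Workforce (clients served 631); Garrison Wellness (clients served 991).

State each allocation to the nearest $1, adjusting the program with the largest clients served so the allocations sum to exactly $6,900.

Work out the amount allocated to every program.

Upper Mentoring: $150 · North Transit: $2,038 · South Youth: $1,817 · Redwood Workforce: $1,126 · Garrison Wellness: $1,769

Sum of clients served: 3,865.
Raw shares: Upper Mentoring 84/3,865 × $6,900 = 149.96; North Transit 1,141/3,865 × $6,900 = 2,036.97; South Youth 1,018/3,865 × $6,900 = 1,817.39; Redwood Workforce 631/3,865 × $6,900 = 1,126.49; Garrison Wellness 991/3,865 × $6,900 = 1,769.18.
At nearest $1: Upper Mentoring $150; North Transit $2,037; South Youth $1,817; Redwood Workforce $1,126; Garrison Wellness $1,769. Sum = $6,899.
Difference $6,900 − $6,899 = +$1 applied to largest clients served (North Transit): North Transit becomes $2,038.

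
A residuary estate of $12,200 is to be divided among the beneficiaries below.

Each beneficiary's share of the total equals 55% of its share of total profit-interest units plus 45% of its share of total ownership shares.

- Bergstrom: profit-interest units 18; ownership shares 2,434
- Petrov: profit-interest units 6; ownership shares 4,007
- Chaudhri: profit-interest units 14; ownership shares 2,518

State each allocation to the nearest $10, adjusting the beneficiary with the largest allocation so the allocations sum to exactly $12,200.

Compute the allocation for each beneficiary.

Profit-interest units total 38; ownership shares total 8,959.
Composite weights (55% profit-interest units + 45% ownership shares): Bergstrom 0.3828; Petrov 0.2881; Chaudhri 0.3291.
Raw shares: Bergstrom 4,669.96; Petrov 3,514.93; Chaudhri 4,015.11.
At nearest $10: Bergstrom $4,670; Petrov $3,510; Chaudhri $4,020. Sum = $12,200.
Sum already equals the total — no adjustment.

Bergstrom: $4,670; Petrov: $3,510; Chaudhri: $4,020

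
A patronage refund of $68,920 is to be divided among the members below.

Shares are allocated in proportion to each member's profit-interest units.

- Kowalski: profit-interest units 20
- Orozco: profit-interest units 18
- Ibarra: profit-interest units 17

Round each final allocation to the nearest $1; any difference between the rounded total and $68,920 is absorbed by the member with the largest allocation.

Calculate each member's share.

Profit-interest units total: 55.
Unrounded shares: Kowalski 20/55 × $68,920 = 25,061.82; Orozco 18/55 × $68,920 = 22,555.64; Ibarra 17/55 × $68,920 = 21,302.55.
After rounding ($1): Kowalski $25,062; Orozco $22,556; Ibarra $21,303. Sum = $68,921.
Difference $68,920 − $68,921 = −$1 applied to largest allocation (Kowalski): Kowalski becomes $25,061.

Kowalski: $25,061; Orozco: $22,556; Ibarra: $21,303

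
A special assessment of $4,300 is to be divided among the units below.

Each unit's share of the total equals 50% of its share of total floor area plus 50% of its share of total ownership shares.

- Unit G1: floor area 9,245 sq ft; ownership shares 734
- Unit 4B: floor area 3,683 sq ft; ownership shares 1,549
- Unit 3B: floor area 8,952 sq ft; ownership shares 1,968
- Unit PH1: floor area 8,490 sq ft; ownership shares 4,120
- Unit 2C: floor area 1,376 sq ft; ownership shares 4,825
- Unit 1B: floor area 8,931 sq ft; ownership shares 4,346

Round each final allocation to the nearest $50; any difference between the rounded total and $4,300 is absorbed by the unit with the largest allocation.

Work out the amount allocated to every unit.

Unit G1: $600 · Unit 4B: $400 · Unit 3B: $700 · Unit PH1: $950 · Unit 2C: $650 · Unit 1B: $1,000

Totals — floor area 40,677, ownership shares 17,542.
Combined weights (50% floor area + 50% ownership shares): Unit G1 0.1346; Unit 4B 0.0894; Unit 3B 0.1661; Unit PH1 0.2218; Unit 2C 0.1544; Unit 1B 0.2337.
Unrounded shares: Unit G1 578.61; Unit 4B 384.52; Unit 3B 714.37; Unit PH1 953.70; Unit 2C 664.10; Unit 1B 1,004.71.
After rounding ($50): Unit G1 $600; Unit 4B $400; Unit 3B $700; Unit PH1 $950; Unit 2C $650; Unit 1B $1,000. Sum = $4,300.
Sum already equals the total — no adjustment.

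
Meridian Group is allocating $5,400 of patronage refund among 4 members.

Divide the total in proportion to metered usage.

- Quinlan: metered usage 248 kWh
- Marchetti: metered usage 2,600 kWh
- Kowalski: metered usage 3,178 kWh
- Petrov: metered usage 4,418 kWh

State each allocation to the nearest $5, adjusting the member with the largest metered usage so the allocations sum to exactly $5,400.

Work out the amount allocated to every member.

Sum of metered usage: 10,444.
Pro-rata amounts: Quinlan 248/10,444 × $5,400 = 128.23; Marchetti 2,600/10,444 × $5,400 = 1,344.31; Kowalski 3,178/10,444 × $5,400 = 1,643.16; Petrov 4,418/10,444 × $5,400 = 2,284.30.
Rounded to nearest $5: Quinlan $130; Marchetti $1,345; Kowalski $1,645; Petrov $2,285. Sum = $5,405.
Difference $5,400 − $5,405 = −$5 applied to largest metered usage (Petrov): Petrov becomes $2,280.

Quinlan: $130; Marchetti: $1,345; Kowalski: $1,645; Petrov: $2,280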